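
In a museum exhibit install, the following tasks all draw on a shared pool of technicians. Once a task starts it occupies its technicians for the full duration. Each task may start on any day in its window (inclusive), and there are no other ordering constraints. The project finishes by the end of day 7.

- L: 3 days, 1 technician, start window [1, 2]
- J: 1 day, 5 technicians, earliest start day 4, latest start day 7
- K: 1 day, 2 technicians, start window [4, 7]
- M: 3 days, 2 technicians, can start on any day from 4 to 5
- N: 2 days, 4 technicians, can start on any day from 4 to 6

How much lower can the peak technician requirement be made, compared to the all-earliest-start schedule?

7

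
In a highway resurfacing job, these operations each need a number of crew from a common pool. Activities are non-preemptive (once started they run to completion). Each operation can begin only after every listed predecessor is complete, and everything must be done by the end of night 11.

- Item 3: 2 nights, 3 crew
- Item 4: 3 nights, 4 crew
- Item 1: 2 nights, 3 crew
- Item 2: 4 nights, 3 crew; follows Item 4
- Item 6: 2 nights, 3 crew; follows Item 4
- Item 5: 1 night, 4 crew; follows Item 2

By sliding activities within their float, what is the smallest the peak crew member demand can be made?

Early-start (Item 3@1, Item 4@1, Item 1@1, Item 2@4, Item 6@4, Item 5@8) gives peak 10: n1:10  n2:10  n3:4  n4:6  n5:6  n6:3  n7:3  n8:4  n9:0  n10:0  n11:0.
Shift Item 4→3, Item 2→6, Item 6→6, Item 5→10.
Schedule Item 3@1, Item 4@3, Item 1@1, Item 2@6, Item 6@6, Item 5@10: n1:6  n2:6  n3:4  n4:4  n5:4  n6:6  n7:6  n8:3  n9:3  n10:4  n11:0 — peak 6.

6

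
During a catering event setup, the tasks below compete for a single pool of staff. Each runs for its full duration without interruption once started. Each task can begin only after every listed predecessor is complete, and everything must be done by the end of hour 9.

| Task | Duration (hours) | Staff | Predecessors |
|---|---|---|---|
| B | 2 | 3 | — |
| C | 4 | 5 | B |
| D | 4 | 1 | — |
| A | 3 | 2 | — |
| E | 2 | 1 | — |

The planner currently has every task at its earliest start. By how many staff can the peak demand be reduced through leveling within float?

3

Early-start peak: h1:7  h2:7  h3:8  h4:6  h5:5  h6:5  h7:0  h8:0  h9:0 ⇒ 8.
Leveled (B@1, C@6, D@1, A@3, E@1): h1:5  h2:5  h3:3  h4:3  h5:2  h6:5  h7:5  h8:5  h9:5 ⇒ 5.
Reduction 8 − 5 = 3.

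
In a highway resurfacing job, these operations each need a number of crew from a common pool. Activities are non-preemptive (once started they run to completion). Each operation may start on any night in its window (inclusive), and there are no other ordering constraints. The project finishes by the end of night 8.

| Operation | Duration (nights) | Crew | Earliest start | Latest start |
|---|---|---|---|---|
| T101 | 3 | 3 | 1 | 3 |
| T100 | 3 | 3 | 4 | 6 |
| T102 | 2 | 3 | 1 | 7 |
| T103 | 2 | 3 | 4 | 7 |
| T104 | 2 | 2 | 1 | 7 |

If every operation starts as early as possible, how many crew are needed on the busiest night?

8

Early-start schedule: T101@1, T100@4, T102@1, T103@4, T104@1.
Load per night: night 1: 8, night 2: 8, night 3: 3, night 4: 6, night 5: 6, night 6: 3, night 7: 0, night 8: 0.
Peak is 8.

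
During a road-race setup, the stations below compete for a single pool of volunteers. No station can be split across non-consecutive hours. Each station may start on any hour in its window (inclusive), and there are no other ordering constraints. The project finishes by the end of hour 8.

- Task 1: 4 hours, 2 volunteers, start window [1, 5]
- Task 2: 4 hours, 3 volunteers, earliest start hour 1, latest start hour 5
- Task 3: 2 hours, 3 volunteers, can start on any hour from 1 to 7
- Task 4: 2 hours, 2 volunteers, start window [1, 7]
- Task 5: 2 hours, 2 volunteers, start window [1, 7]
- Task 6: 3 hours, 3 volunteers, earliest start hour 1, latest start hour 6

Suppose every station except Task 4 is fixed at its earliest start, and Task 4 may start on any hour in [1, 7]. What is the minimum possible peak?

13

Task 4@1: h1:15  h2:15  h3:8  h4:5  h5:0  h6:0  h7:0  h8:0 → peak 15
Task 4@2: h1:13  h2:15  h3:10  h4:5  h5:0  h6:0  h7:0  h8:0 → peak 15
Task 4@3: h1:13  h2:13  h3:10  h4:7  h5:0  h6:0  h7:0  h8:0 → peak 13
Task 4@4: h1:13  h2:13  h3:8  h4:7  h5:2  h6:0  h7:0  h8:0 → peak 13
Task 4@5: h1:13  h2:13  h3:8  h4:5  h5:2  h6:2  h7:0  h8:0 → peak 13
Task 4@6: h1:13  h2:13  h3:8  h4:5  h5:0  h6:2  h7:2  h8:0 → peak 13
Task 4@7: h1:13  h2:13  h3:8  h4:5  h5:0  h6:0  h7:2  h8:2 → peak 13
Best is Task 4@3, peak 13.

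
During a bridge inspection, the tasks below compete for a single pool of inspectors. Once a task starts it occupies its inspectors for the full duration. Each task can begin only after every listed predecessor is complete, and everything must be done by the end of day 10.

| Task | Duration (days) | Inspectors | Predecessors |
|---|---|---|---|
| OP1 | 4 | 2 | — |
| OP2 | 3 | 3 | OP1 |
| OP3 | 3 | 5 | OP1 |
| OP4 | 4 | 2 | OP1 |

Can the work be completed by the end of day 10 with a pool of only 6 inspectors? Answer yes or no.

no

The minimum achievable peak is 7; 6 < 7, so no feasible schedule stays within the cap.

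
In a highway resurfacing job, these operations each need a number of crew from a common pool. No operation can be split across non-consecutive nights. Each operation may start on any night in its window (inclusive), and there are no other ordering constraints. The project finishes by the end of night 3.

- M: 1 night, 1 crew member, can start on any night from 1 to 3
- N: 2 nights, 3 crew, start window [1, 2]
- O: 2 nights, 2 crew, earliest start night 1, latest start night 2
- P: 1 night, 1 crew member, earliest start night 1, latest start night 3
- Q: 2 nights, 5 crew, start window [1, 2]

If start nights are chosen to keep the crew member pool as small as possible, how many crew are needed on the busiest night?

Early-start (M@1, N@1, O@1, P@1, Q@1) gives peak 12: n1:12  n2:10  n3:0.
Shift Q→2.
Schedule M@1, N@1, O@1, P@1, Q@2: n1:7  n2:10  n3:5 — peak 10.

10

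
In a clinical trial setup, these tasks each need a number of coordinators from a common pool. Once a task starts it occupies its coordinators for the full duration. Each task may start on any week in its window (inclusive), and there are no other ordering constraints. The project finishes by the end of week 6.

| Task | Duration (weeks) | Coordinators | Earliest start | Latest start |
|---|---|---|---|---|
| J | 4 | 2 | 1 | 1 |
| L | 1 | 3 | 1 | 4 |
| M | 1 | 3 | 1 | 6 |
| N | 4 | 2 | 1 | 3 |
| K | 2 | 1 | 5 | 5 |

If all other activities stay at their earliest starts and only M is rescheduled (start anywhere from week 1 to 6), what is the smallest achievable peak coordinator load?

7

M@1: w1:10  w2:4  w3:4  w4:4  w5:1  w6:1 → peak 10
M@2: w1:7  w2:7  w3:4  w4:4  w5:1  w6:1 → peak 7
M@3: w1:7  w2:4  w3:7  w4:4  w5:1  w6:1 → peak 7
M@4: w1:7  w2:4  w3:4  w4:7  w5:1  w6:1 → peak 7
M@5: w1:7  w2:4  w3:4  w4:4  w5:4  w6:1 → peak 7
M@6: w1:7  w2:4  w3:4  w4:4  w5:1  w6:4 → peak 7
Best is M@2, peak 7.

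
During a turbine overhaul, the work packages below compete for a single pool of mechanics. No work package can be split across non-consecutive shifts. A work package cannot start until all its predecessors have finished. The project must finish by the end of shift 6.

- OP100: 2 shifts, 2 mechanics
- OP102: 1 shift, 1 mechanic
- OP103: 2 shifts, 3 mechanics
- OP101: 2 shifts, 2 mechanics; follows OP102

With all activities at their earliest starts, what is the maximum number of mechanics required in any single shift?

Early-start schedule: OP100@1, OP102@1, OP103@1, OP101@2.
Load per shift: shift 1: 6, shift 2: 7, shift 3: 2, shift 4: 0, shift 5: 0, shift 6: 0.
Peak is 7.

7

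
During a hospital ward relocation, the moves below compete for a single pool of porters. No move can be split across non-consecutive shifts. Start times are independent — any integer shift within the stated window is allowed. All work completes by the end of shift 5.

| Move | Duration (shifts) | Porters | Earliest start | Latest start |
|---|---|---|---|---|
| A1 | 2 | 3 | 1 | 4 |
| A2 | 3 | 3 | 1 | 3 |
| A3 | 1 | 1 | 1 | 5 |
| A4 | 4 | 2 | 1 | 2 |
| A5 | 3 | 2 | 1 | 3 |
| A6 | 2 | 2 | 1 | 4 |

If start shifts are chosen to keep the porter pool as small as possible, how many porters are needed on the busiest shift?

Early-start (A1@1, A2@1, A3@1, A4@1, A5@1, A6@1) gives peak 13: s1:13  s2:12  s3:7  s4:2  s5:0.
Shift A2→3, A4→2, A6→4.
Schedule A1@1, A2@3, A3@1, A4@2, A5@1, A6@4: s1:6  s2:7  s3:7  s4:7  s5:7 — peak 7.
Total porter-shifts = 34 over 5 shifts ⇒ peak ≥ ⌈34/5⌉ = 7, so 7 is optimal.

7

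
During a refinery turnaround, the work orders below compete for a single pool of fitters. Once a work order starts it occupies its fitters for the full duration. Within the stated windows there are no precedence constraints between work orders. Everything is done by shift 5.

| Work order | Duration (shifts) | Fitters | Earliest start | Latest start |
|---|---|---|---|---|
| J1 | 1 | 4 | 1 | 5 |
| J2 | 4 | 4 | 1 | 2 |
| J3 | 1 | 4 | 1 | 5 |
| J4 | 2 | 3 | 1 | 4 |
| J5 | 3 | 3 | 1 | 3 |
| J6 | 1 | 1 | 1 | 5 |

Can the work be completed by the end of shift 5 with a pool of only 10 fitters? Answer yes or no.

yes

Schedule J1@1, J2@1, J3@2, J4@3, J5@3, J6@1: s1:9  s2:8  s3:10  s4:10  s5:3 — peak 10 ≤ 10.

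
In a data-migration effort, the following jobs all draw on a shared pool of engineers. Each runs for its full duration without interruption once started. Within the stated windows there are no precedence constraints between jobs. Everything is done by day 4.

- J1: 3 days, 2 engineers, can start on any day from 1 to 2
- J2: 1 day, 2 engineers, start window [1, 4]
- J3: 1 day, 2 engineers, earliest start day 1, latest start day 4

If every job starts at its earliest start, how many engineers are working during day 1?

At early start, day 1 has: J1, J2, J3.
Demand: 2 + 2 + 2 = 6.

6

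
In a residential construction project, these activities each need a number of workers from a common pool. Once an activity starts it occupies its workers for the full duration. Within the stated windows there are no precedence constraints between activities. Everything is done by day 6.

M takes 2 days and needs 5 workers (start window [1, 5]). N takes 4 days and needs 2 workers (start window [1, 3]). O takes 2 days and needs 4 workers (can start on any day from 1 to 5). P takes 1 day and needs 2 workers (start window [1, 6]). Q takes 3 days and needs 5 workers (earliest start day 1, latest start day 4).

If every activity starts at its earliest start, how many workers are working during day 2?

At early start, day 2 has: M, N, O, Q.
Demand: 5 + 2 + 4 + 5 = 16.

16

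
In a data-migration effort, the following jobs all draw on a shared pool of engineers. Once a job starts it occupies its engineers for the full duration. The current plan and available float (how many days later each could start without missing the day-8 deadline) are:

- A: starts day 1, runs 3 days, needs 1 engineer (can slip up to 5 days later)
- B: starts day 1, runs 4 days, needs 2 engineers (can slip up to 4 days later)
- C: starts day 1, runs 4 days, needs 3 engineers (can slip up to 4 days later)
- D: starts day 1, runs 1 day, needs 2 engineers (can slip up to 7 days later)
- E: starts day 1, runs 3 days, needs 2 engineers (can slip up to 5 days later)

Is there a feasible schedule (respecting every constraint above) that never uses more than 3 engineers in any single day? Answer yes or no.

Total engineer-days = 31; over 8 days the average is 31/8 > 3, so some day must exceed 3.

no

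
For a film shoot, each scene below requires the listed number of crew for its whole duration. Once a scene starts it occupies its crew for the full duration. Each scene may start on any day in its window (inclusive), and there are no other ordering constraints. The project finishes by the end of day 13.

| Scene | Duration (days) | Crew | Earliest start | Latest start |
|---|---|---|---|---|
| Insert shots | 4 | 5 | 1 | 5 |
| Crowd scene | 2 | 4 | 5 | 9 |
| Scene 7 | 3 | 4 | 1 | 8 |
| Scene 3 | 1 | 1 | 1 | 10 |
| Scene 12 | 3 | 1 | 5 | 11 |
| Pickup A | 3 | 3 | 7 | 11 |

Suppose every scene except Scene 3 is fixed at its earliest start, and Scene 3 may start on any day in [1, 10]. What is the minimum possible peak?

Scene 3@1: d1:10  d2:9  d3:9  d4:5  d5:5  d6:5  d7:4  d8:3  d9:3  d10:0  d11:0  d12:0  d13:0 → peak 10
Scene 3@2: d1:9  d2:10  d3:9  d4:5  d5:5  d6:5  d7:4  d8:3  d9:3  d10:0  d11:0  d12:0  d13:0 → peak 10
Scene 3@3: d1:9  d2:9  d3:10  d4:5  d5:5  d6:5  d7:4  d8:3  d9:3  d10:0  d11:0  d12:0  d13:0 → peak 10
Scene 3@4: d1:9  d2:9  d3:9  d4:6  d5:5  d6:5  d7:4  d8:3  d9:3  d10:0  d11:0  d12:0  d13:0 → peak 9
Scene 3@5: d1:9  d2:9  d3:9  d4:5  d5:6  d6:5  d7:4  d8:3  d9:3  d10:0  d11:0  d12:0  d13:0 → peak 9
Scene 3@6: d1:9  d2:9  d3:9  d4:5  d5:5  d6:6  d7:4  d8:3  d9:3  d10:0  d11:0  d12:0  d13:0 → peak 9
Scene 3@7: d1:9  d2:9  d3:9  d4:5  d5:5  d6:5  d7:5  d8:3  d9:3  d10:0  d11:0  d12:0  d13:0 → peak 9
Scene 3@8: d1:9  d2:9  d3:9  d4:5  d5:5  d6:5  d7:4  d8:4  d9:3  d10:0  d11:0  d12:0  d13:0 → peak 9
Scene 3@9: d1:9  d2:9  d3:9  d4:5  d5:5  d6:5  d7:4  d8:3  d9:4  d10:0  d11:0  d12:0  d13:0 → peak 9
Scene 3@10: d1:9  d2:9  d3:9  d4:5  d5:5  d6:5  d7:4  d8:3  d9:3  d10:1  d11:0  d12:0  d13:0 → peak 9
Best is Scene 3@4, peak 9.

9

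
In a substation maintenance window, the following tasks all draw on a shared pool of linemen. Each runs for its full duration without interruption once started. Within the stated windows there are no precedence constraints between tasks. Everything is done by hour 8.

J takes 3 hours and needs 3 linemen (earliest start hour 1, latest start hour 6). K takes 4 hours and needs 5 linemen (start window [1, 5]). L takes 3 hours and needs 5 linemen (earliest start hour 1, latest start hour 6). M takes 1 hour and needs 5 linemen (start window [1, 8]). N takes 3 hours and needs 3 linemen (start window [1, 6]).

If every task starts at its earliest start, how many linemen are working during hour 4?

5

At early start, hour 4 has: K.
Demand: 5 = 5.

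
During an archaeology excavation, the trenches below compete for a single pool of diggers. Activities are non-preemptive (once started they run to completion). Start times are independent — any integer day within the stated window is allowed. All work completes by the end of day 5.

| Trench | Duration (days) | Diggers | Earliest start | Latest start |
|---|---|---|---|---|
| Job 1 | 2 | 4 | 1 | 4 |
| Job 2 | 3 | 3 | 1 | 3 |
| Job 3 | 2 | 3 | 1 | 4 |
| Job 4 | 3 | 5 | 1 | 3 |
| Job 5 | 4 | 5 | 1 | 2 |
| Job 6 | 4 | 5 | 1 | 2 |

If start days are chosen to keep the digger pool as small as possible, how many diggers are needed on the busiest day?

Early-start (Job 1@1, Job 2@1, Job 3@1, Job 4@1, Job 5@1, Job 6@1) gives peak 25: d1:25  d2:25  d3:18  d4:10  d5:0.
Shift Job 3→4, Job 4→3.
Schedule Job 1@1, Job 2@1, Job 3@4, Job 4@3, Job 5@1, Job 6@1: d1:17  d2:17  d3:18  d4:18  d5:8 — peak 18.

18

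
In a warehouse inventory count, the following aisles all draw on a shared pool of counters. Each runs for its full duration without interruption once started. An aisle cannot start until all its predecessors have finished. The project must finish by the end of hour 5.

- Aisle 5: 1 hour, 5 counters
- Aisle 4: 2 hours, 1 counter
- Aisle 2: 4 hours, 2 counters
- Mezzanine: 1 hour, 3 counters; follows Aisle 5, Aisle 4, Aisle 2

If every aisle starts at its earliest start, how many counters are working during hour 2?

At early start, hour 2 has: Aisle 4, Aisle 2.
Demand: 1 + 2 = 3.

3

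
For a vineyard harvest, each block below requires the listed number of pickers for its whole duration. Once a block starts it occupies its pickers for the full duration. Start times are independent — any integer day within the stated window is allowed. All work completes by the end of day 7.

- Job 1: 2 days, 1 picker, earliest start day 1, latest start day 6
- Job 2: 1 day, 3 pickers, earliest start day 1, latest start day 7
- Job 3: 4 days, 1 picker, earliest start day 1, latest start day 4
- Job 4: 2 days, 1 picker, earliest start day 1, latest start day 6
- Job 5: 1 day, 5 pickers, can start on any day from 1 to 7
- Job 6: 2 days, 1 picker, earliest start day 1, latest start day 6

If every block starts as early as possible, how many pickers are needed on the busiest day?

12

Early-start schedule: Job 1@1, Job 2@1, Job 3@1, Job 4@1, Job 5@1, Job 6@1.
Load per day: day 1: 12, day 2: 4, day 3: 1, day 4: 1, day 5: 0, day 6: 0, day 7: 0.
Peak is 12.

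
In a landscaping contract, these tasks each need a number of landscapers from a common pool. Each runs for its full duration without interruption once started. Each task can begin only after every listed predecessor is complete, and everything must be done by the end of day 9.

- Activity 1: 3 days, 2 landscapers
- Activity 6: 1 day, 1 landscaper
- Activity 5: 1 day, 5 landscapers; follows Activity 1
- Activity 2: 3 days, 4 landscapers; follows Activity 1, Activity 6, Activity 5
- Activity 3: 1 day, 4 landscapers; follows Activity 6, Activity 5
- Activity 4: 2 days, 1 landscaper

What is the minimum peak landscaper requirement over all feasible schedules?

5

Early-start (Activity 1@1, Activity 6@1, Activity 5@4, Activity 2@5, Activity 3@5, Activity 4@1) gives peak 8: d1:4  d2:3  d3:2  d4:5  d5:8  d6:4  d7:4  d8:0  d9:0.
Shift Activity 3→8.
Schedule Activity 1@1, Activity 6@1, Activity 5@4, Activity 2@5, Activity 3@8, Activity 4@1: d1:4  d2:3  d3:2  d4:5  d5:4  d6:4  d7:4  d8:4  d9:0 — peak 5.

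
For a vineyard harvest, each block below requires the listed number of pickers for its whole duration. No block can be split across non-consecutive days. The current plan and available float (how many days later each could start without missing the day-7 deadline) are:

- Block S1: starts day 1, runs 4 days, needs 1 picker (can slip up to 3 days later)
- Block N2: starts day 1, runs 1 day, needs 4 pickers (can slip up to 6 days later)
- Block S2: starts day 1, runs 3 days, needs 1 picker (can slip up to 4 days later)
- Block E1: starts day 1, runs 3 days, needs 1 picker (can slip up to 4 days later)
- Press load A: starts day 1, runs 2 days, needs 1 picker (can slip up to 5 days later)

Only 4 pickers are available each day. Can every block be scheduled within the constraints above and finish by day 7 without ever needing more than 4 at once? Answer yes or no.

Schedule Block S1@1, Block N2@5, Block S2@1, Block E1@1, Press load A@1: d1:4  d2:4  d3:3  d4:1  d5:4  d6:0  d7:0 — peak 4 ≤ 4.

yes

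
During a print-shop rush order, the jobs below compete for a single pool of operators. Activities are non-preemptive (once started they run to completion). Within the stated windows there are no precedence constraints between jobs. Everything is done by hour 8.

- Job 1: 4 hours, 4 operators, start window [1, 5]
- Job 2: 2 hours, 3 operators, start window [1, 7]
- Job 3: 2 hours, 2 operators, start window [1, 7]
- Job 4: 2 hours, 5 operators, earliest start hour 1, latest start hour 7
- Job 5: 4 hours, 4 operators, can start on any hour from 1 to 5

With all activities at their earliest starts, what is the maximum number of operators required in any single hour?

Early-start schedule: Job 1@1, Job 2@1, Job 3@1, Job 4@1, Job 5@1.
Load per hour: hour 1: 18, hour 2: 18, hour 3: 8, hour 4: 8, hour 5: 0, hour 6: 0, hour 7: 0, hour 8: 0.
Peak is 18.

18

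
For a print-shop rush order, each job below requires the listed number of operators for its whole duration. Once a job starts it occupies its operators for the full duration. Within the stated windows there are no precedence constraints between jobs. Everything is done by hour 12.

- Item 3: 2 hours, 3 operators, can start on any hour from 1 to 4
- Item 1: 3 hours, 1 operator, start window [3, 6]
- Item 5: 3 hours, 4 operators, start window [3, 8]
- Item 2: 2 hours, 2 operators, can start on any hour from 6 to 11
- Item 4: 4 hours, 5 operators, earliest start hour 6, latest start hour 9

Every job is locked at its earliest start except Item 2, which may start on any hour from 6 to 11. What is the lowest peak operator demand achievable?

5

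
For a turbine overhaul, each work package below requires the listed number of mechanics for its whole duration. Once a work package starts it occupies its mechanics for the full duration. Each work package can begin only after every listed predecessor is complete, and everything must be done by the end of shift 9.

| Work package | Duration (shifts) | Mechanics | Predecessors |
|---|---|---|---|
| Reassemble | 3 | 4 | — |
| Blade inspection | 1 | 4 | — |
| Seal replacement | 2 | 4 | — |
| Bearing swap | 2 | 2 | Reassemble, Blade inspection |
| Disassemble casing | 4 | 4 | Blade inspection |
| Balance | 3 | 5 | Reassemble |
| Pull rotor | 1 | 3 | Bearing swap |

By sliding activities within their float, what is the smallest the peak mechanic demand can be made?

8

Early-start (Reassemble@1, Blade inspection@1, Seal replacement@1, Bearing swap@4, Disassemble casing@2, Balance@4, Pull rotor@6) gives peak 12: s1:12  s2:12  s3:8  s4:11  s5:11  s6:8  s7:0  s8:0  s9:0.
Shift Seal replacement→4, Bearing swap→6, Balance→6, Pull rotor→8.
Schedule Reassemble@1, Blade inspection@1, Seal replacement@4, Bearing swap@6, Disassemble casing@2, Balance@6, Pull rotor@8: s1:8  s2:8  s3:8  s4:8  s5:8  s6:7  s7:7  s8:8  s9:0 — peak 8.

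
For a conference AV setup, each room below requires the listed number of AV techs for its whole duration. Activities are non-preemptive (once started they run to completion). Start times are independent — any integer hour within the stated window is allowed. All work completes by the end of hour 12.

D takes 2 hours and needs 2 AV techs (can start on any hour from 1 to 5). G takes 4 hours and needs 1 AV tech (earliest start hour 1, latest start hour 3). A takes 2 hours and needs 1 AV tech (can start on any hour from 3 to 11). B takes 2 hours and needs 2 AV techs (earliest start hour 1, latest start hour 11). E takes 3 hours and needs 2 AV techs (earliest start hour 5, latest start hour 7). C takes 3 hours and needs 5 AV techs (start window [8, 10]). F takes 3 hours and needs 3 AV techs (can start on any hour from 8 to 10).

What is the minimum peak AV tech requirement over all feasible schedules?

Schedule D@1, G@1, A@3, B@1, E@5, C@8, F@8: h1:5  h2:5  h3:2  h4:2  h5:2  h6:2  h7:2  h8:8  h9:8  h10:8  h11:0  h12:0 — peak 8.

8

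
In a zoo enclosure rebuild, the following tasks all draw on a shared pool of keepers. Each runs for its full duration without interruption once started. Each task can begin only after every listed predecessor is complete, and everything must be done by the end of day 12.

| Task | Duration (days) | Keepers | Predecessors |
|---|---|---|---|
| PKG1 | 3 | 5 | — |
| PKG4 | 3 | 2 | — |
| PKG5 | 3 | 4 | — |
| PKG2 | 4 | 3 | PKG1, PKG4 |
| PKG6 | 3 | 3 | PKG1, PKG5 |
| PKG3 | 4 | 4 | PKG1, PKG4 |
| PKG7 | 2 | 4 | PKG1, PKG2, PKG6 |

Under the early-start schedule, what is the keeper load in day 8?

At early start, day 8 has: PKG7.
Demand: 4 = 4.

4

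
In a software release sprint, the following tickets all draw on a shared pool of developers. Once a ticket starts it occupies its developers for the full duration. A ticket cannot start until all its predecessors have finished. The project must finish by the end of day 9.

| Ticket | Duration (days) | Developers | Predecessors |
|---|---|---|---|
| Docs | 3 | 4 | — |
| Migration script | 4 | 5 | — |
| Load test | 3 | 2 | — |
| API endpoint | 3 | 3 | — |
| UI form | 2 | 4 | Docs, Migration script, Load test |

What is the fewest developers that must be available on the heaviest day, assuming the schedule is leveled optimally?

7

Early-start (Docs@1, Migration script@1, Load test@1, API endpoint@1, UI form@5) gives peak 14: d1:14  d2:14  d3:14  d4:5  d5:4  d6:4  d7:0  d8:0  d9:0.
Shift Migration script→4, Load test→4, UI form→8.
Schedule Docs@1, Migration script@4, Load test@4, API endpoint@1, UI form@8: d1:7  d2:7  d3:7  d4:7  d5:7  d6:7  d7:5  d8:4  d9:4 — peak 7.
Total developer-days = 55 over 9 days ⇒ peak ≥ ⌈55/9⌉ = 7, so 7 is optimal.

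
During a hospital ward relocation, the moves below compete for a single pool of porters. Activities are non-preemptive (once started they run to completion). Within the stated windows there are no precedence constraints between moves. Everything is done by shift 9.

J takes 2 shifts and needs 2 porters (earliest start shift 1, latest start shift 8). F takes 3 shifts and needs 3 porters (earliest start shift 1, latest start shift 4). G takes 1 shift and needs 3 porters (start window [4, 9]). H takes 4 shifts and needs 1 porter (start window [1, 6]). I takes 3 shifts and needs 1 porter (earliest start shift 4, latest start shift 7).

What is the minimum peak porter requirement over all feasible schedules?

3

Early-start (J@1, F@1, G@4, H@1, I@4) gives peak 6: s1:6  s2:6  s3:4  s4:5  s5:1  s6:1  s7:0  s8:0  s9:0.
Shift J→4, G→9, H→4, I→6.
Schedule J@4, F@1, G@9, H@4, I@6: s1:3  s2:3  s3:3  s4:3  s5:3  s6:2  s7:2  s8:1  s9:3 — peak 3.
Total porter-shifts = 23 over 9 shifts ⇒ peak ≥ ⌈23/9⌉ = 3, so 3 is optimal.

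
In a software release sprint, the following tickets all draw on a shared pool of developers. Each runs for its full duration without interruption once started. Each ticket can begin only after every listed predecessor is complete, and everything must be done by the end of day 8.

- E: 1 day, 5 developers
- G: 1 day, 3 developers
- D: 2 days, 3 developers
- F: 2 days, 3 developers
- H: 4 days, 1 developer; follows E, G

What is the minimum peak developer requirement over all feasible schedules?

5

Early-start (E@1, G@1, D@1, F@1, H@2) gives peak 14: d1:14  d2:7  d3:1  d4:1  d5:1  d6:0  d7:0  d8:0.
Shift G→2, D→3, F→5, H→3.
Schedule E@1, G@2, D@3, F@5, H@3: d1:5  d2:3  d3:4  d4:4  d5:4  d6:4  d7:0  d8:0 — peak 5.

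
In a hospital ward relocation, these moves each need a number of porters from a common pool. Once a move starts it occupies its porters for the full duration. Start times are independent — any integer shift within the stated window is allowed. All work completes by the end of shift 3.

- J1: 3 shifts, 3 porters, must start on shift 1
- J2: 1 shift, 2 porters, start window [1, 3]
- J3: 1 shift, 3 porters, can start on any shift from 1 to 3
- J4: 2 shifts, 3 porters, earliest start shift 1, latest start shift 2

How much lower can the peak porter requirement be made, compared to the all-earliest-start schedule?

Early-start peak: s1:11  s2:6  s3:3 ⇒ 11.
Leveled (J1@1, J2@1, J3@1, J4@2): s1:8  s2:6  s3:6 ⇒ 8.
Reduction 11 − 8 = 3.

3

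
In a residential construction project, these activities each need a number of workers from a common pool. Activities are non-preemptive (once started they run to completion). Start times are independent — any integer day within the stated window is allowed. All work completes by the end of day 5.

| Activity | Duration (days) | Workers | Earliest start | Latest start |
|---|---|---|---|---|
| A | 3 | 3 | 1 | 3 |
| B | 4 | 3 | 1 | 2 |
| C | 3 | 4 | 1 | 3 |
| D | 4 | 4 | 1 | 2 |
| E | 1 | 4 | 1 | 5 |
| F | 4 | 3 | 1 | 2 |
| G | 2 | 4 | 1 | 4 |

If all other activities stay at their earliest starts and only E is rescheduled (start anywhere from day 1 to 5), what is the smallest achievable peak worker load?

E@1: d1:25  d2:21  d3:17  d4:10  d5:0 → peak 25
E@2: d1:21  d2:25  d3:17  d4:10  d5:0 → peak 25
E@3: d1:21  d2:21  d3:21  d4:10  d5:0 → peak 21
E@4: d1:21  d2:21  d3:17  d4:14  d5:0 → peak 21
E@5: d1:21  d2:21  d3:17  d4:10  d5:4 → peak 21
Best is E@3, peak 21.

21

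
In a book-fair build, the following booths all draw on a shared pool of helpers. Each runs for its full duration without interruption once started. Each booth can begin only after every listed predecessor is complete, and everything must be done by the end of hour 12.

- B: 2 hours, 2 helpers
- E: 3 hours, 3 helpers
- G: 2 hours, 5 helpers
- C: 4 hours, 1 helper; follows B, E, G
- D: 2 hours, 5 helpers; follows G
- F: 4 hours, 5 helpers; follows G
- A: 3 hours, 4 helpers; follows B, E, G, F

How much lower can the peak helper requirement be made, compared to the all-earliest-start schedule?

Early-start peak: h1:10  h2:10  h3:13  h4:11  h5:6  h6:6  h7:5  h8:4  h9:4  h10:0  h11:0  h12:0 ⇒ 13.
Leveled (B@1, E@3, G@1, C@6, D@3, F@5, A@9): h1:7  h2:7  h3:8  h4:8  h5:8  h6:6  h7:6  h8:6  h9:5  h10:4  h11:4  h12:0 ⇒ 8.
Reduction 13 − 8 = 5.

5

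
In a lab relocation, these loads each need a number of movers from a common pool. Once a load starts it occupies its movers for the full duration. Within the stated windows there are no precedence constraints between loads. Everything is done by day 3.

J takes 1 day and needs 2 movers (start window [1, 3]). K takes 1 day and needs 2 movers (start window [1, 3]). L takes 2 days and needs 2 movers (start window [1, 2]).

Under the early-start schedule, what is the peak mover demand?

Early-start schedule: J@1, K@1, L@1.
Load per day: day 1: 6, day 2: 2, day 3: 0.
Peak is 6.

6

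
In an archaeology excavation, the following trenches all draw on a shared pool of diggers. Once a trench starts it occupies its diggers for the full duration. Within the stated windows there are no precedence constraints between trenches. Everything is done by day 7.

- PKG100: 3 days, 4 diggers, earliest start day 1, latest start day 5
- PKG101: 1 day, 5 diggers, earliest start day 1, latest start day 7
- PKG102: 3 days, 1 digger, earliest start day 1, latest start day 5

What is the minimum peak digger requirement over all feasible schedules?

5

Early-start (PKG100@1, PKG101@1, PKG102@1) gives peak 10: d1:10  d2:5  d3:5  d4:0  d5:0  d6:0  d7:0.
Shift PKG101→4.
Schedule PKG100@1, PKG101@4, PKG102@1: d1:5  d2:5  d3:5  d4:5  d5:0  d6:0  d7:0 — peak 5.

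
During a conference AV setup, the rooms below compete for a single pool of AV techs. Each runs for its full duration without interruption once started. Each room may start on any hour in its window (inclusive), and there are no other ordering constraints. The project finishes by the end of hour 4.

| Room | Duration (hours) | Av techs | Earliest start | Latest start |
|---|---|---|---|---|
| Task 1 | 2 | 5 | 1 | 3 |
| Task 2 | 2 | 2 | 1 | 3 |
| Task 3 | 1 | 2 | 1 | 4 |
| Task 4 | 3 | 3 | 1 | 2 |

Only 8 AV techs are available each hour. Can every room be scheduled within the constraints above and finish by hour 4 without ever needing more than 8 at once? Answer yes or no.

Schedule Task 1@1, Task 2@3, Task 3@1, Task 4@2: h1:7  h2:8  h3:5  h4:5 — peak 8 ≤ 8.

yes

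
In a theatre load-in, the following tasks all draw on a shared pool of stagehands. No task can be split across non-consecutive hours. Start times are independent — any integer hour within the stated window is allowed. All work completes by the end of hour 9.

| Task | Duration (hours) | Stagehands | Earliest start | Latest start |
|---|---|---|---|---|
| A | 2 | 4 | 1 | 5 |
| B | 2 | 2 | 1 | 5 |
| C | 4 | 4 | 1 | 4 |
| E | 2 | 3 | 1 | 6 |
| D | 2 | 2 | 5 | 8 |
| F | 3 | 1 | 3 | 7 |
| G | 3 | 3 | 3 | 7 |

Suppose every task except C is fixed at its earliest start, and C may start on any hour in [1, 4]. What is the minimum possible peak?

10

C@1: h1:13  h2:13  h3:8  h4:8  h5:6  h6:2  h7:0  h8:0  h9:0 → peak 13
C@2: h1:9  h2:13  h3:8  h4:8  h5:10  h6:2  h7:0  h8:0  h9:0 → peak 13
C@3: h1:9  h2:9  h3:8  h4:8  h5:10  h6:6  h7:0  h8:0  h9:0 → peak 10
C@4: h1:9  h2:9  h3:4  h4:8  h5:10  h6:6  h7:4  h8:0  h9:0 → peak 10
Best is C@3, peak 10.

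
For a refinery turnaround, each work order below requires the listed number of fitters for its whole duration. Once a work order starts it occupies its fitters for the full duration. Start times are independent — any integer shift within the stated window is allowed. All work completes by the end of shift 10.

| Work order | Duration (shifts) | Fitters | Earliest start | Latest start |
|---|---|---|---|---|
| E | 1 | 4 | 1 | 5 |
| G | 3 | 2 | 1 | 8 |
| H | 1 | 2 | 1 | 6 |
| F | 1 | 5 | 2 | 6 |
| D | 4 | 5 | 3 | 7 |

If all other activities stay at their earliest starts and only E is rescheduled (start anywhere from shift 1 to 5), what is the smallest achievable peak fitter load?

8

E@1: s1:8  s2:7  s3:7  s4:5  s5:5  s6:5  s7:0  s8:0  s9:0  s10:0 → peak 8
E@2: s1:4  s2:11  s3:7  s4:5  s5:5  s6:5  s7:0  s8:0  s9:0  s10:0 → peak 11
E@3: s1:4  s2:7  s3:11  s4:5  s5:5  s6:5  s7:0  s8:0  s9:0  s10:0 → peak 11
E@4: s1:4  s2:7  s3:7  s4:9  s5:5  s6:5  s7:0  s8:0  s9:0  s10:0 → peak 9
E@5: s1:4  s2:7  s3:7  s4:5  s5:9  s6:5  s7:0  s8:0  s9:0  s10:0 → peak 9
Best is E@1, peak 8.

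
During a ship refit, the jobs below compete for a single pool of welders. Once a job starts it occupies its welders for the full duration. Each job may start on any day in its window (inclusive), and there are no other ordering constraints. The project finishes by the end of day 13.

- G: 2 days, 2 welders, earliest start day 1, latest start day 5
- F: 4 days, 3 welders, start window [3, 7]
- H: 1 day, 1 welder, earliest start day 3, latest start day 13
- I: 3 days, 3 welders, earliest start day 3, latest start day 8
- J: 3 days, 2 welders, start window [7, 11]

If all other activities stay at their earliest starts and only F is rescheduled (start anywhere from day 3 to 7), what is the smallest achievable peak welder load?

5

F@3: d1:2  d2:2  d3:7  d4:6  d5:6  d6:3  d7:2  d8:2  d9:2  d10:0  d11:0  d12:0  d13:0 → peak 7
F@4: d1:2  d2:2  d3:4  d4:6  d5:6  d6:3  d7:5  d8:2  d9:2  d10:0  d11:0  d12:0  d13:0 → peak 6
F@5: d1:2  d2:2  d3:4  d4:3  d5:6  d6:3  d7:5  d8:5  d9:2  d10:0  d11:0  d12:0  d13:0 → peak 6
F@6: d1:2  d2:2  d3:4  d4:3  d5:3  d6:3  d7:5  d8:5  d9:5  d10:0  d11:0  d12:0  d13:0 → peak 5
F@7: d1:2  d2:2  d3:4  d4:3  d5:3  d6:0  d7:5  d8:5  d9:5  d10:3  d11:0  d12:0  d13:0 → peak 5
Best is F@6, peak 5.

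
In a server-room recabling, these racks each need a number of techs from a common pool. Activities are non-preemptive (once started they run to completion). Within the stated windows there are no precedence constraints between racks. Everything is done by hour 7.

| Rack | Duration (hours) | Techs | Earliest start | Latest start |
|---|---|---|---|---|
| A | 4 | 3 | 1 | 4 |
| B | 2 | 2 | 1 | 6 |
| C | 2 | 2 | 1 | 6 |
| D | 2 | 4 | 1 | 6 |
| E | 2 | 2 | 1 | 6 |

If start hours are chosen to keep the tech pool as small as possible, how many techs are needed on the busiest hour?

Early-start (A@1, B@1, C@1, D@1, E@1) gives peak 13: h1:13  h2:13  h3:3  h4:3  h5:0  h6:0  h7:0.
Shift C→3, D→5, E→5.
Schedule A@1, B@1, C@3, D@5, E@5: h1:5  h2:5  h3:5  h4:5  h5:6  h6:6  h7:0 — peak 6.

6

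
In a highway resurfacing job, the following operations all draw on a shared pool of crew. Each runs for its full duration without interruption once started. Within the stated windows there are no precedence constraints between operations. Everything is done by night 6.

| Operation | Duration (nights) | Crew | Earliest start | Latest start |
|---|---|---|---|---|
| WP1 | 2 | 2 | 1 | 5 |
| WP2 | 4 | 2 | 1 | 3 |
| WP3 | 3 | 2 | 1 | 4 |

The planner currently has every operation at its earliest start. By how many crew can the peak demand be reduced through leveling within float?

Early-start peak: n1:6  n2:6  n3:4  n4:2  n5:0  n6:0 ⇒ 6.
Leveled (WP1@1, WP2@1, WP3@3): n1:4  n2:4  n3:4  n4:4  n5:2  n6:0 ⇒ 4.
Reduction 6 − 4 = 2.

2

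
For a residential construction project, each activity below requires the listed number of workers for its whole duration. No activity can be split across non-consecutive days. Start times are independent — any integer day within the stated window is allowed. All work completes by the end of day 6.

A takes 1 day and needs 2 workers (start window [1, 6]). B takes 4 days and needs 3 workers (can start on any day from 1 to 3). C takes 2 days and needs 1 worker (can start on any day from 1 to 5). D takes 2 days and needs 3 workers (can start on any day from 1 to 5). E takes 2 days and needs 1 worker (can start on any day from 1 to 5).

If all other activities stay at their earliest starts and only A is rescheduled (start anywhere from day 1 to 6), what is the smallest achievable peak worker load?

A@1: d1:10  d2:8  d3:3  d4:3  d5:0  d6:0 → peak 10
A@2: d1:8  d2:10  d3:3  d4:3  d5:0  d6:0 → peak 10
A@3: d1:8  d2:8  d3:5  d4:3  d5:0  d6:0 → peak 8
A@4: d1:8  d2:8  d3:3  d4:5  d5:0  d6:0 → peak 8
A@5: d1:8  d2:8  d3:3  d4:3  d5:2  d6:0 → peak 8
A@6: d1:8  d2:8  d3:3  d4:3  d5:0  d6:2 → peak 8
Best is A@3, peak 8.

8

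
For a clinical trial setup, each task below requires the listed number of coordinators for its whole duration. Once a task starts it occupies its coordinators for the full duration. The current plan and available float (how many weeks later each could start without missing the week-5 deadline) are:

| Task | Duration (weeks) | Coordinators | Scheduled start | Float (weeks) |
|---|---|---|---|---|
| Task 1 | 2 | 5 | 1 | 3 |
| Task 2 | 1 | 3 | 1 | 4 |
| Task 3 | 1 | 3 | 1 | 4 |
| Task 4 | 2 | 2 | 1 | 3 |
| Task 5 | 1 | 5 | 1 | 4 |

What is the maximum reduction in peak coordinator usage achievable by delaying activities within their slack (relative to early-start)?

13

Early-start peak: w1:18  w2:7  w3:0  w4:0  w5:0 ⇒ 18.
Leveled (Task 1@1, Task 2@3, Task 3@4, Task 4@3, Task 5@5): w1:5  w2:5  w3:5  w4:5  w5:5 ⇒ 5.
Reduction 18 − 5 = 13.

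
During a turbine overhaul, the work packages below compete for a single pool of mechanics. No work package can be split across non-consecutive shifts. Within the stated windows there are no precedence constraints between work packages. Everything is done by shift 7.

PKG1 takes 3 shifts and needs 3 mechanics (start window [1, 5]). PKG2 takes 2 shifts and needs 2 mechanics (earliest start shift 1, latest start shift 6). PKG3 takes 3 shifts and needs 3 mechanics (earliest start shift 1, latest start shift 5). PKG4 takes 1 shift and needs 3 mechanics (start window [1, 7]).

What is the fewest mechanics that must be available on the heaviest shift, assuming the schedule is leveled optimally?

5

Early-start (PKG1@1, PKG2@1, PKG3@1, PKG4@1) gives peak 11: s1:11  s2:8  s3:6  s4:0  s5:0  s6:0  s7:0.
Shift PKG3→4, PKG4→7.
Schedule PKG1@1, PKG2@1, PKG3@4, PKG4@7: s1:5  s2:5  s3:3  s4:3  s5:3  s6:3  s7:3 — peak 5.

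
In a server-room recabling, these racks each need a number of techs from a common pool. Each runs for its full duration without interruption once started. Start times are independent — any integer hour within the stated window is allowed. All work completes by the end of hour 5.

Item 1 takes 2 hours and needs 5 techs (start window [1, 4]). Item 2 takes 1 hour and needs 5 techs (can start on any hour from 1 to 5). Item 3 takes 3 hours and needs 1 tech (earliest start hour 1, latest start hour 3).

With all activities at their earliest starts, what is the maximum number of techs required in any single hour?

11

Early-start schedule: Item 1@1, Item 2@1, Item 3@1.
Load per hour: hour 1: 11, hour 2: 6, hour 3: 1, hour 4: 0, hour 5: 0.
Peak is 11.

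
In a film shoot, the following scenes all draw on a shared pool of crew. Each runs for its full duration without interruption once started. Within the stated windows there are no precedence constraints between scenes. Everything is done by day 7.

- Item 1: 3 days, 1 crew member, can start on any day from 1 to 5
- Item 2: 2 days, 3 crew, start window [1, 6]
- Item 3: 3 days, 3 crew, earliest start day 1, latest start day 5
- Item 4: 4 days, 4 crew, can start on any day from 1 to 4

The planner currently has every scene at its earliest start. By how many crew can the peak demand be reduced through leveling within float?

5

Early-start peak: d1:11  d2:11  d3:8  d4:4  d5:0  d6:0  d7:0 ⇒ 11.
Leveled (Item 1@1, Item 2@5, Item 3@5, Item 4@1): d1:5  d2:5  d3:5  d4:4  d5:6  d6:6  d7:3 ⇒ 6.
Reduction 11 − 6 = 5.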